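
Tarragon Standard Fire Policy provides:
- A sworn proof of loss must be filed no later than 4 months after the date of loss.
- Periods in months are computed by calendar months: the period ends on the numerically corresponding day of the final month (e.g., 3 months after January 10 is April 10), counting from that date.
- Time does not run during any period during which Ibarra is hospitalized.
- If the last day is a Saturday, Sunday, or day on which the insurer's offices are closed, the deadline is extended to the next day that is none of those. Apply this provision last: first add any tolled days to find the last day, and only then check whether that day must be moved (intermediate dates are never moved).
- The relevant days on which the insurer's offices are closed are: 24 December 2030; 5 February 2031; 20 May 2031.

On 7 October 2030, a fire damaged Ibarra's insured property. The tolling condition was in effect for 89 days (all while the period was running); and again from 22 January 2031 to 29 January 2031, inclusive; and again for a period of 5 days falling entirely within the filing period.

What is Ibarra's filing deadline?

May 21, 2031

4 months after 7 October 2030 is February 7, 2031.
Tolling adds 89 days: February 7, 2031 + 89 days = May 7, 2031.
From January 22, 2031 through January 29, 2031 inclusive is 8 days; tolling adds 8 days: May 7, 2031 + 8 days = May 15, 2031.
Tolling adds 5 days: May 15, 2031 + 5 days = May 20, 2031.
May 20, 2031 is a listed holiday. The next qualifying day is May 21, 2031.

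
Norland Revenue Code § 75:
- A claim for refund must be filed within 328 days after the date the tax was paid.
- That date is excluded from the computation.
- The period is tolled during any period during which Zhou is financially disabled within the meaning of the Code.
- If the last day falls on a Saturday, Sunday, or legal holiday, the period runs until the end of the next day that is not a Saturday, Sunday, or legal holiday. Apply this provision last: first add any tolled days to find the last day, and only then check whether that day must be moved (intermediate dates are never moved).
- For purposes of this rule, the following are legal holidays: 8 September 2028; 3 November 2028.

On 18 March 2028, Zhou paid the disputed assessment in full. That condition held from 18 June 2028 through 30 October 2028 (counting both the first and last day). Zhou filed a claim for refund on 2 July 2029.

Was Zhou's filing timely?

No

328 days after 18 March 2028 is February 9, 2029.
From June 18, 2028 through October 30, 2028 inclusive is 135 days; tolling adds 135 days: February 9, 2029 + 135 days = June 24, 2029.
June 24, 2029 is Sunday. The next qualifying day is June 25, 2029.
The deadline is June 25, 2029; the filing on July 2, 2029 is after that date.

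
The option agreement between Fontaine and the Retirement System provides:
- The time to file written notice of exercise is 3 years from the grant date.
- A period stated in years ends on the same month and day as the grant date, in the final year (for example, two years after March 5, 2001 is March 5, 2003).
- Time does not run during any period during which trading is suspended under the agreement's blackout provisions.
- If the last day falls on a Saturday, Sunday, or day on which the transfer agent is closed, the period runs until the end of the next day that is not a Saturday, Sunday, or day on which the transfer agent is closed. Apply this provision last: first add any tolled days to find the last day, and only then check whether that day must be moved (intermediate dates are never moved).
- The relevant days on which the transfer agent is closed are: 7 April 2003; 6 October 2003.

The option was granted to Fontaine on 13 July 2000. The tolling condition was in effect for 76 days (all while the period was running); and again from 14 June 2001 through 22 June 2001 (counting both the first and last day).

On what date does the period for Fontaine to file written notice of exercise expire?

October 7, 2003

3 years after 13 July 2000 is July 13, 2003.
Tolling adds 76 days: July 13, 2003 + 76 days = September 27, 2003.
From June 14, 2001 through June 22, 2001 inclusive is 9 days; tolling adds 9 days: September 27, 2003 + 9 days = October 6, 2003.
October 6, 2003 is a listed holiday. The next qualifying day is October 7, 2003.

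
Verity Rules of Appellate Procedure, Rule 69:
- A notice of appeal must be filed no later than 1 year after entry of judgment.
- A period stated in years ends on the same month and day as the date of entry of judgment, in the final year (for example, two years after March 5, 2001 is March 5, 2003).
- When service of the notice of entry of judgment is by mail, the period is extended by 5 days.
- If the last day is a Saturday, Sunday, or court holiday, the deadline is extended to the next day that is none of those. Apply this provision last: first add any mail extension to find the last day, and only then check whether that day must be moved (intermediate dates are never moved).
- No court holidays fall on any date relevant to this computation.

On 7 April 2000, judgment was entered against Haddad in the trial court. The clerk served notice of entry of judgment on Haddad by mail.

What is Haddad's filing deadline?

1 year after 7 April 2000 is April 7, 2001.
Service was by mail, adding 5 days: April 7, 2001 + 5 days = April 12, 2001.
April 12, 2001 is a Thursday and not a court holiday, so no extension applies.

April 12, 2001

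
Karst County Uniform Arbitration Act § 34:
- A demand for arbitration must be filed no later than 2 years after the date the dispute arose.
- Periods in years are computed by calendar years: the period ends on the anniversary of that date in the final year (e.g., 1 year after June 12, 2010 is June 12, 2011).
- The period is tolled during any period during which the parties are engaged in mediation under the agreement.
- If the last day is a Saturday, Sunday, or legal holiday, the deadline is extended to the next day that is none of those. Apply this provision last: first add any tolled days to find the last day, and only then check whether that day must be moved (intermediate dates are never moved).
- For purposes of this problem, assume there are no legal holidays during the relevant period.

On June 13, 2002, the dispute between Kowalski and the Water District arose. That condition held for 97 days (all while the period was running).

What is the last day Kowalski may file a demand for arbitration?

2 years after June 13, 2002 is June 13, 2004.
Tolling adds 97 days: June 13, 2004 + 97 days = September 18, 2004.
September 18, 2004 is Saturday; September 19, 2004 is Sunday. The next qualifying day is September 20, 2004.

September 20, 2004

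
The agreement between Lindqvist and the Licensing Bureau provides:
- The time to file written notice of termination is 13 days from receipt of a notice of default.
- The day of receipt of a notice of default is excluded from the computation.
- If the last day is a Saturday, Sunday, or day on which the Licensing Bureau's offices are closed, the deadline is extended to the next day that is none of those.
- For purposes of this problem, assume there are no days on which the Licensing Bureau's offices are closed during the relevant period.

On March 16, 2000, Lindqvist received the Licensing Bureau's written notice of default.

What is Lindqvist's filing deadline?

13 days after March 16, 2000 is March 29, 2000.
March 29, 2000 is a Wednesday and not a day on which the Licensing Bureau's offices are closed, so no extension applies.

March 29, 2000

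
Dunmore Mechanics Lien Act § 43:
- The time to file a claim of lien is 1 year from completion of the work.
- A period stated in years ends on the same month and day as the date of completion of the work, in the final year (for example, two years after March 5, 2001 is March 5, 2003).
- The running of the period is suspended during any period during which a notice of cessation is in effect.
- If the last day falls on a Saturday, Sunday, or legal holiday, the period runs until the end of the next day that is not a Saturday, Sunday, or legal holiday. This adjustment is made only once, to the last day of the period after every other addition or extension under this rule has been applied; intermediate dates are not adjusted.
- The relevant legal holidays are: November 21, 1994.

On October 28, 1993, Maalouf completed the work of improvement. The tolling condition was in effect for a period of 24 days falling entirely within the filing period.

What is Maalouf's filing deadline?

November 22, 1994

1 year after October 28, 1993 is October 28, 1994.
Tolling adds 24 days: October 28, 1994 + 24 days = November 21, 1994.
November 21, 1994 is a listed holiday. The next qualifying day is November 22, 1994.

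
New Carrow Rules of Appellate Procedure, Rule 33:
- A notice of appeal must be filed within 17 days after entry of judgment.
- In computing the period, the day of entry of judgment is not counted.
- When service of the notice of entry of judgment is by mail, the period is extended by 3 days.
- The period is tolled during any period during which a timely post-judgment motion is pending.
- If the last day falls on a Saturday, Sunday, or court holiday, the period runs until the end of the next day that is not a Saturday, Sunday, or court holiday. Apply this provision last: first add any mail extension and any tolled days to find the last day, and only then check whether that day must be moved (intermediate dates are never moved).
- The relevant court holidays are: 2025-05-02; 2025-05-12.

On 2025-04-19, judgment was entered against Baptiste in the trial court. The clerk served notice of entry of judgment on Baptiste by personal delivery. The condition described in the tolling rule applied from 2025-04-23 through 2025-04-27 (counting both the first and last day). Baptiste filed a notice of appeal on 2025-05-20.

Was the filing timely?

17 days after 2025-04-19 is May 6, 2025.
Service was not by mail, so no mail extension applies.
From April 23, 2025 through April 27, 2025 inclusive is 5 days; tolling adds 5 days: May 6, 2025 + 5 days = May 11, 2025.
May 11, 2025 is Sunday; May 12, 2025 is a listed holiday. The next qualifying day is May 13, 2025.
The deadline is May 13, 2025; the filing on May 20, 2025 is after that date.

No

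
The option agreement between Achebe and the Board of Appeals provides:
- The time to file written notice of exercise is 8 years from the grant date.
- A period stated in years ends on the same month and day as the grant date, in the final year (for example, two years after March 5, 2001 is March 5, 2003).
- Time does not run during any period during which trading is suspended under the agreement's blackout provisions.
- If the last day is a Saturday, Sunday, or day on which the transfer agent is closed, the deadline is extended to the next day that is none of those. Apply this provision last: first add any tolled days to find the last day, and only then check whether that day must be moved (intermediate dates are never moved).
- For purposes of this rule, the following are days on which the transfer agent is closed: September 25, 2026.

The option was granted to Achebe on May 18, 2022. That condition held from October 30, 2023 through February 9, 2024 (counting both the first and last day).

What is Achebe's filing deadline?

8 years after May 18, 2022 is May 18, 2030.
From October 30, 2023 through February 9, 2024 inclusive is 103 days; tolling adds 103 days: May 18, 2030 + 103 days = August 29, 2030.
August 29, 2030 is a Thursday and not a day on which the transfer agent is closed, so no extension applies.

August 29, 2030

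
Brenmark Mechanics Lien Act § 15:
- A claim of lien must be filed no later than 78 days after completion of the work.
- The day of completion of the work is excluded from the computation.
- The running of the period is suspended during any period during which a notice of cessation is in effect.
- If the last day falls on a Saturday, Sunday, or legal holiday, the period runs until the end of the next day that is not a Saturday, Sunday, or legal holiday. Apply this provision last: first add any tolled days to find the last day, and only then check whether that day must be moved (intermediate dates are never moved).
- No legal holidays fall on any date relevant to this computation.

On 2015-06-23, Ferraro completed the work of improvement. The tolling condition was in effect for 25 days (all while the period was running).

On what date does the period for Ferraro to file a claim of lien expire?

October 5, 2015

78 days after 2015-06-23 is September 9, 2015.
Tolling adds 25 days: September 9, 2015 + 25 days = October 4, 2015.
October 4, 2015 is Sunday. The next qualifying day is October 5, 2015.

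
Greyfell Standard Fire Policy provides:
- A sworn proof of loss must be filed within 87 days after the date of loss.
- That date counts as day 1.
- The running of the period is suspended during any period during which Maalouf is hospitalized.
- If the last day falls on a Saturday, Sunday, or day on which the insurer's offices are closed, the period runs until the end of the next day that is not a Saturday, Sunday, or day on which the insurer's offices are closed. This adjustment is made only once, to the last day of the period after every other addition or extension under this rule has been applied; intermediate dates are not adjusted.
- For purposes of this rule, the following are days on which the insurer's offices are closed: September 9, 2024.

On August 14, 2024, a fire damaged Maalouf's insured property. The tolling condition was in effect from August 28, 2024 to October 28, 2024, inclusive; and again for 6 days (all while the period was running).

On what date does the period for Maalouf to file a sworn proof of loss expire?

January 15, 2025

Counting August 14, 2024 as day 1, day 87 is November 8, 2024.
From August 28, 2024 through October 28, 2024 inclusive is 62 days; tolling adds 62 days: November 8, 2024 + 62 days = January 9, 2025.
Tolling adds 6 days: January 9, 2025 + 6 days = January 15, 2025.
January 15, 2025 is a Wednesday and not a day on which the insurer's offices are closed, so no extension applies.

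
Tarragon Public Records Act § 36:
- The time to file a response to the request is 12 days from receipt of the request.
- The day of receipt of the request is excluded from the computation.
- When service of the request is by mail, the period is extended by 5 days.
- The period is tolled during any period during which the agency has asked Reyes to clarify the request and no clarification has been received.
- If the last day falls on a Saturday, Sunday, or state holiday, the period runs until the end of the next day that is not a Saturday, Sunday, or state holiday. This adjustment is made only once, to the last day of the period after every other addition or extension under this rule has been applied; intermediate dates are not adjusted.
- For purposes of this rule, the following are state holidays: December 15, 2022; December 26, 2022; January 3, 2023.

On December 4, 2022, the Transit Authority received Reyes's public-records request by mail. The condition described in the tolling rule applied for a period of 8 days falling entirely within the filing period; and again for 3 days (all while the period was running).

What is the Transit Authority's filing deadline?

January 2, 2023

12 days after December 4, 2022 is December 16, 2022.
Service was by mail, adding 5 days: December 16, 2022 + 5 days = December 21, 2022.
Tolling adds 8 days: December 21, 2022 + 8 days = December 29, 2022.
Tolling adds 3 days: December 29, 2022 + 3 days = January 1, 2023.
January 1, 2023 is Sunday. The next qualifying day is January 2, 2023.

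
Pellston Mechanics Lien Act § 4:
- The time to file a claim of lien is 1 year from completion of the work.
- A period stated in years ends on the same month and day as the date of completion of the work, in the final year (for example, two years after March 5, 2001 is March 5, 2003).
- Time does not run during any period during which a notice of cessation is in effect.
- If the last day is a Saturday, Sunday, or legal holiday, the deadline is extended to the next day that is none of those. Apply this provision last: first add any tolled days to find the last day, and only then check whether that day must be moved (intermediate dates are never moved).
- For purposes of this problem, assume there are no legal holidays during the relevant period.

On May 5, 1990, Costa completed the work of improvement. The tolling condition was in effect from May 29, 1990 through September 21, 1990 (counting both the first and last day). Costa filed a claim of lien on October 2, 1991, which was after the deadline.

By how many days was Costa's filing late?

1 year after May 5, 1990 is May 5, 1991.
From May 29, 1990 through September 21, 1990 inclusive is 116 days; tolling adds 116 days: May 5, 1991 + 116 days = August 29, 1991.
August 29, 1991 is a Thursday and not a legal holiday, so no extension applies.
The deadline is August 29, 1991; from August 29, 1991 to October 2, 1991 is 34 days.

34 days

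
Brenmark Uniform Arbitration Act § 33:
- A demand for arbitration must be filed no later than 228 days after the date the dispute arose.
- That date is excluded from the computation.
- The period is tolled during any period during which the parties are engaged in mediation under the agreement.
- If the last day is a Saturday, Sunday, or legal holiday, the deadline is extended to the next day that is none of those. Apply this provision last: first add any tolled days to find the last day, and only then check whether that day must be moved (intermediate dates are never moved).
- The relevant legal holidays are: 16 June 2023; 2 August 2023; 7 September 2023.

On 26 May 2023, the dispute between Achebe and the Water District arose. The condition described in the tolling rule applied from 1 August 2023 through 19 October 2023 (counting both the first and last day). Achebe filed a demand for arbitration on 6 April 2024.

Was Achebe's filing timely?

228 days after 26 May 2023 is January 9, 2024.
From August 1, 2023 through October 19, 2023 inclusive is 80 days; tolling adds 80 days: January 9, 2024 + 80 days = March 29, 2024.
March 29, 2024 is a Friday and not a legal holiday, so no extension applies.
The deadline is March 29, 2024; the filing on April 6, 2024 is after that date.

No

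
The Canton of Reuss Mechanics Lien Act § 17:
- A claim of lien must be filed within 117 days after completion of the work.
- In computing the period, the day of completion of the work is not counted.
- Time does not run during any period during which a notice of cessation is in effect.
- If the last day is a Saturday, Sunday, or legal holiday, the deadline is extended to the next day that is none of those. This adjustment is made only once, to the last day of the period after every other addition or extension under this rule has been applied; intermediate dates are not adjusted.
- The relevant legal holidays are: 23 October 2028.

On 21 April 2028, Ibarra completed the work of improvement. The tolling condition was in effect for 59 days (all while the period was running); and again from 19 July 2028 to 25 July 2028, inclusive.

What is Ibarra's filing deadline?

117 days after 21 April 2028 is August 16, 2028.
Tolling adds 59 days: August 16, 2028 + 59 days = October 14, 2028.
From July 19, 2028 through July 25, 2028 inclusive is 7 days; tolling adds 7 days: October 14, 2028 + 7 days = October 21, 2028.
October 21, 2028 is Saturday; October 22, 2028 is Sunday; October 23, 2028 is a listed holiday. The next qualifying day is October 24, 2028.

October 24, 2028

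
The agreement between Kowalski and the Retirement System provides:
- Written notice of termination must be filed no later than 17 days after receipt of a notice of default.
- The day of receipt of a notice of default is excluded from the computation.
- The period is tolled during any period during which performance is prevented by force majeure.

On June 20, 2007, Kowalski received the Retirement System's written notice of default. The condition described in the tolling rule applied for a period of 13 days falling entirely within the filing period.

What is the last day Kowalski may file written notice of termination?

17 days after June 20, 2007 is July 7, 2007.
Tolling adds 13 days: July 7, 2007 + 13 days = July 20, 2007.

July 20, 2007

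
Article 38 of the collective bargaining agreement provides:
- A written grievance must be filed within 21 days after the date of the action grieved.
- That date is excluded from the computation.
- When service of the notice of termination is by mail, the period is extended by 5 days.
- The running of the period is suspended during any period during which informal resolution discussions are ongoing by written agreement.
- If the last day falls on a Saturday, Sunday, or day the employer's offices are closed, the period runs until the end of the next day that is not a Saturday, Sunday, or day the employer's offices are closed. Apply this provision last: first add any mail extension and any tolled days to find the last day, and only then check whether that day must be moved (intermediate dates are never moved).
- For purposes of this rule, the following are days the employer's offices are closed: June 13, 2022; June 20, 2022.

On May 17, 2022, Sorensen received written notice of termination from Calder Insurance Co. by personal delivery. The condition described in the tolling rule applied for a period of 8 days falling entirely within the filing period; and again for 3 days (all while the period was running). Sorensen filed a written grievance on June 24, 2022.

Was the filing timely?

No

21 days after May 17, 2022 is June 7, 2022.
Service was not by mail, so no mail extension applies.
Tolling adds 8 days: June 7, 2022 + 8 days = June 15, 2022.
Tolling adds 3 days: June 15, 2022 + 3 days = June 18, 2022.
June 18, 2022 is Saturday; June 19, 2022 is Sunday; June 20, 2022 is a listed holiday. The next qualifying day is June 21, 2022.
The deadline is June 21, 2022; the filing on June 24, 2022 is after that date.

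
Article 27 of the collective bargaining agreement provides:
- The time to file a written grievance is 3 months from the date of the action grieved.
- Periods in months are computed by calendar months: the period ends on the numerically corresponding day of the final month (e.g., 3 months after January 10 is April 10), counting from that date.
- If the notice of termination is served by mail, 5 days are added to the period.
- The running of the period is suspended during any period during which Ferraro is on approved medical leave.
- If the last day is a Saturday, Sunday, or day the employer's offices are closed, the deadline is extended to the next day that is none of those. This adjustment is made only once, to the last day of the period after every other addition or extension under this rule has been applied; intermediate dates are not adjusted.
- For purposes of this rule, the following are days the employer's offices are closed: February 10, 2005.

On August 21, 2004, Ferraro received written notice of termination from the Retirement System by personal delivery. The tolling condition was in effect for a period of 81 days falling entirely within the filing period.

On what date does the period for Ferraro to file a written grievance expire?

February 11, 2005

3 months after August 21, 2004 is November 21, 2004.
Service was not by mail, so no mail extension applies.
Tolling adds 81 days: November 21, 2004 + 81 days = February 10, 2005.
February 10, 2005 is a listed holiday. The next qualifying day is February 11, 2005.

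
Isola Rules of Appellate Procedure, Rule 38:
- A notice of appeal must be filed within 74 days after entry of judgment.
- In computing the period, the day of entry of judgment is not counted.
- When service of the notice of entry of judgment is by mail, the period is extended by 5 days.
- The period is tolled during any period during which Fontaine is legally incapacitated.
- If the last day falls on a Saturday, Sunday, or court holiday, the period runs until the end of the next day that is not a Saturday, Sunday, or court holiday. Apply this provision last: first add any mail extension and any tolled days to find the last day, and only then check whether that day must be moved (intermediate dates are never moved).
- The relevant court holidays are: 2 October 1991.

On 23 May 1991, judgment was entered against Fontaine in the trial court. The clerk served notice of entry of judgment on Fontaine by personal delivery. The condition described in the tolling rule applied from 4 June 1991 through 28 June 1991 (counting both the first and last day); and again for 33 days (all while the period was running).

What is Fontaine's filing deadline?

74 days after 23 May 1991 is August 5, 1991.
Service was not by mail, so no mail extension applies.
From June 4, 1991 through June 28, 1991 inclusive is 25 days; tolling adds 25 days: August 5, 1991 + 25 days = August 30, 1991.
Tolling adds 33 days: August 30, 1991 + 33 days = October 2, 1991.
October 2, 1991 is a listed holiday. The next qualifying day is October 3, 1991.

October 3, 1991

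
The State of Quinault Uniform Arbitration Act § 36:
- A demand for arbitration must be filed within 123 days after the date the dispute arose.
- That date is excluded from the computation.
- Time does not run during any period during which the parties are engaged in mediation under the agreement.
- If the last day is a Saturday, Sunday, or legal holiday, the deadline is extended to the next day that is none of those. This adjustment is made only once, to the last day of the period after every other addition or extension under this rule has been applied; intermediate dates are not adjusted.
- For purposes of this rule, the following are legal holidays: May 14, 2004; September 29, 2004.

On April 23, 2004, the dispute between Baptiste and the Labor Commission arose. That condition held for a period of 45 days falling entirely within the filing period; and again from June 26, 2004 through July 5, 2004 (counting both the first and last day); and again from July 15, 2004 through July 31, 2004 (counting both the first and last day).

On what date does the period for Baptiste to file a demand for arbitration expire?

November 4, 2004

123 days after April 23, 2004 is August 24, 2004.
Tolling adds 45 days: August 24, 2004 + 45 days = October 8, 2004.
From June 26, 2004 through July 5, 2004 inclusive is 10 days; tolling adds 10 days: October 8, 2004 + 10 days = October 18, 2004.
From July 15, 2004 through July 31, 2004 inclusive is 17 days; tolling adds 17 days: October 18, 2004 + 17 days = November 4, 2004.
November 4, 2004 is a Thursday and not a legal holiday, so no extension applies.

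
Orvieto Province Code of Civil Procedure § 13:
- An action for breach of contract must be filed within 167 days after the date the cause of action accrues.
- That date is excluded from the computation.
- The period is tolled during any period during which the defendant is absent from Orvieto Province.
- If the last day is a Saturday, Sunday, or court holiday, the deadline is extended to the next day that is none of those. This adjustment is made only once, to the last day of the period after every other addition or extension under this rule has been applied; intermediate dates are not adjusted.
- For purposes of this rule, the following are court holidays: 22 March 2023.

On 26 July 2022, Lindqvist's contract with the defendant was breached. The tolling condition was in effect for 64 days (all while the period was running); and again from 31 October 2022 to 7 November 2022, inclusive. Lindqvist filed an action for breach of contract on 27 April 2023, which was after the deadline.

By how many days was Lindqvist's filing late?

167 days after 26 July 2022 is January 9, 2023.
Tolling adds 64 days: January 9, 2023 + 64 days = March 14, 2023.
From October 31, 2022 through November 7, 2022 inclusive is 8 days; tolling adds 8 days: March 14, 2023 + 8 days = March 22, 2023.
March 22, 2023 is a listed holiday. The next qualifying day is March 23, 2023.
The deadline is March 23, 2023; from March 23, 2023 to April 27, 2023 is 35 days.

35 days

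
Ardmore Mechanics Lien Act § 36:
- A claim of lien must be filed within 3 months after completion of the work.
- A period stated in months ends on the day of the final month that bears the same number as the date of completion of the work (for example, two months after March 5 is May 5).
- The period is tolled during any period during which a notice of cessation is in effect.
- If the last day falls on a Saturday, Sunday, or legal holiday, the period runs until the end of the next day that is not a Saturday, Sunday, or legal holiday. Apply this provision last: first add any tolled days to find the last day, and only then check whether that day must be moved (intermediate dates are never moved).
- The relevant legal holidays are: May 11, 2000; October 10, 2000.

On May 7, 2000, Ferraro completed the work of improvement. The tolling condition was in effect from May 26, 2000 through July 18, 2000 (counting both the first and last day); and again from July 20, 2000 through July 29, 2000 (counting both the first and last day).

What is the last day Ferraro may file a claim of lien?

3 months after May 7, 2000 is August 7, 2000.
From May 26, 2000 through July 18, 2000 inclusive is 54 days; tolling adds 54 days: August 7, 2000 + 54 days = September 30, 2000.
From July 20, 2000 through July 29, 2000 inclusive is 10 days; tolling adds 10 days: September 30, 2000 + 10 days = October 10, 2000.
October 10, 2000 is a listed holiday. The next qualifying day is October 11, 2000.

October 11, 2000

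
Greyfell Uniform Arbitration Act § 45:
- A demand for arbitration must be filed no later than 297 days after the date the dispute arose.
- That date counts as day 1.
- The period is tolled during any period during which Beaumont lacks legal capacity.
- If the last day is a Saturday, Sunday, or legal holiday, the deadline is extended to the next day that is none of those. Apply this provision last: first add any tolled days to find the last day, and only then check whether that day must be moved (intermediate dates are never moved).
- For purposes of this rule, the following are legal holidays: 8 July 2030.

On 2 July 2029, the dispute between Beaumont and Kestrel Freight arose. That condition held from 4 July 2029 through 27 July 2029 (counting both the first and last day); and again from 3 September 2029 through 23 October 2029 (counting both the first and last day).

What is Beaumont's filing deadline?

Counting 2 July 2029 as day 1, day 297 is April 24, 2030.
From July 4, 2029 through July 27, 2029 inclusive is 24 days; tolling adds 24 days: April 24, 2030 + 24 days = May 18, 2030.
From September 3, 2029 through October 23, 2029 inclusive is 51 days; tolling adds 51 days: May 18, 2030 + 51 days = July 8, 2030.
July 8, 2030 is a listed holiday. The next qualifying day is July 9, 2030.

July 9, 2030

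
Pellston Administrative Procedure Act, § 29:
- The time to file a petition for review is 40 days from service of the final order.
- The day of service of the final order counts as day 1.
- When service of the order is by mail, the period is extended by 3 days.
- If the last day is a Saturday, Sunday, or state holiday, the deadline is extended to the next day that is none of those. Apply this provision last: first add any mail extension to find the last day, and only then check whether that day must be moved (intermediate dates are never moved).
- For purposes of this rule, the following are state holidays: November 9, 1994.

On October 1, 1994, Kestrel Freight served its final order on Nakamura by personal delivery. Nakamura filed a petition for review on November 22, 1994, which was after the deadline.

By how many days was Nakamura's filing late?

12 days

Counting October 1, 1994 as day 1, day 40 is November 9, 1994.
Service was not by mail, so no mail extension applies.
November 9, 1994 is a listed holiday. The next qualifying day is November 10, 1994.
The deadline is November 10, 1994; from November 10, 1994 to November 22, 1994 is 12 days.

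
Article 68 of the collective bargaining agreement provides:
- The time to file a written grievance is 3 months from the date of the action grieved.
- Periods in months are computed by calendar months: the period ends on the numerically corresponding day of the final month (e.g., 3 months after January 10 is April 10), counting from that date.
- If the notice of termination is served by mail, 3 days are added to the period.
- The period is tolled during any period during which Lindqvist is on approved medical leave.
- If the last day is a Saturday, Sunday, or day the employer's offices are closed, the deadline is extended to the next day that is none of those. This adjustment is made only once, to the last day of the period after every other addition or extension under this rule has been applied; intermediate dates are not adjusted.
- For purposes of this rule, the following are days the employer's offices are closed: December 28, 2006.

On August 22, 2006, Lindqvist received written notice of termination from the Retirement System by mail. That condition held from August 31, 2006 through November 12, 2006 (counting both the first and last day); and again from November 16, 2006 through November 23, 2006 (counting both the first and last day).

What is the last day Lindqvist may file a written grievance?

3 months after August 22, 2006 is November 22, 2006.
Service was by mail, adding 3 days: November 22, 2006 + 3 days = November 25, 2006.
From August 31, 2006 through November 12, 2006 inclusive is 74 days; tolling adds 74 days: November 25, 2006 + 74 days = February 7, 2007.
From November 16, 2006 through November 23, 2006 inclusive is 8 days; tolling adds 8 days: February 7, 2007 + 8 days = February 15, 2007.
February 15, 2007 is a Thursday and not a day the employer's offices are closed, so no extension applies.

February 15, 2007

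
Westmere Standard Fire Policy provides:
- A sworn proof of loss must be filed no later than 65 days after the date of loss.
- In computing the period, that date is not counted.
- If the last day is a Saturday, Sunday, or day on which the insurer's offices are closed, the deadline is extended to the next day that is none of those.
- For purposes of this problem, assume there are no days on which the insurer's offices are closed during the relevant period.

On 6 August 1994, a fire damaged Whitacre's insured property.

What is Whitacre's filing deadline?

October 10, 1994

65 days after 6 August 1994 is October 10, 1994.
October 10, 1994 is a Monday and not a day on which the insurer's offices are closed, so no extension applies.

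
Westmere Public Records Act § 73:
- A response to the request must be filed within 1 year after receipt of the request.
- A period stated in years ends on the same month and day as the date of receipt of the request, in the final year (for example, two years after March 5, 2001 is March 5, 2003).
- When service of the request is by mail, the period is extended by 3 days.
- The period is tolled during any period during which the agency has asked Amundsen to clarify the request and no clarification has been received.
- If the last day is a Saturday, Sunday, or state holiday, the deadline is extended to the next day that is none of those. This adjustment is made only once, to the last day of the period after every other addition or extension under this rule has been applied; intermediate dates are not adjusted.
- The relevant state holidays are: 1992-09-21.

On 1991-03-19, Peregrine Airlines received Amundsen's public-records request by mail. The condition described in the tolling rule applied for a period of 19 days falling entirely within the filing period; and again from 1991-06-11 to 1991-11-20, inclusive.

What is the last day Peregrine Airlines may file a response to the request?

1 year after 1991-03-19 is March 19, 1992.
Service was by mail, adding 3 days: March 19, 1992 + 3 days = March 22, 1992.
Tolling adds 19 days: March 22, 1992 + 19 days = April 10, 1992.
From June 11, 1991 through November 20, 1991 inclusive is 163 days; tolling adds 163 days: April 10, 1992 + 163 days = September 20, 1992.
September 20, 1992 is Sunday; September 21, 1992 is a listed holiday. The next qualifying day is September 22, 1992.

September 22, 1992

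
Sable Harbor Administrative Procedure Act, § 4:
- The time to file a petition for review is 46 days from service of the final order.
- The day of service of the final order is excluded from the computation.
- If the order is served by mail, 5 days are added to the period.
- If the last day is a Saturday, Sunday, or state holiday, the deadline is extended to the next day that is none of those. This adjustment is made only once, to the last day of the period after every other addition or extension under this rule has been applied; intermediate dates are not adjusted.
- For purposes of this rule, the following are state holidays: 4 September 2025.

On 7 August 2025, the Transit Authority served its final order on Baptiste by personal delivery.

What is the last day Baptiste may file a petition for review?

46 days after 7 August 2025 is September 22, 2025.
Service was not by mail, so no mail extension applies.
September 22, 2025 is a Monday and not a state holiday, so no extension applies.

September 22, 2025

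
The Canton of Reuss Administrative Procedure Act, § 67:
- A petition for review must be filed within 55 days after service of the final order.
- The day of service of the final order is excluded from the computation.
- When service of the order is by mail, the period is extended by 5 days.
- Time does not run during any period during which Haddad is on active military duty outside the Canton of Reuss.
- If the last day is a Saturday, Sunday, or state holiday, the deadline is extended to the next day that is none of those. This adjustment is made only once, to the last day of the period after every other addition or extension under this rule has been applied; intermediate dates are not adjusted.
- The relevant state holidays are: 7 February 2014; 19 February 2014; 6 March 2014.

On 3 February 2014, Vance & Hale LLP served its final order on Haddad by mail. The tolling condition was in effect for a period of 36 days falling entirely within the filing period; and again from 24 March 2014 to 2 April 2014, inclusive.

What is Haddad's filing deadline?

May 20, 2014

55 days after 3 February 2014 is March 30, 2014.
Service was by mail, adding 5 days: March 30, 2014 + 5 days = April 4, 2014.
Tolling adds 36 days: April 4, 2014 + 36 days = May 10, 2014.
From March 24, 2014 through April 2, 2014 inclusive is 10 days; tolling adds 10 days: May 10, 2014 + 10 days = May 20, 2014.
May 20, 2014 is a Tuesday and not a state holiday, so no extension applies.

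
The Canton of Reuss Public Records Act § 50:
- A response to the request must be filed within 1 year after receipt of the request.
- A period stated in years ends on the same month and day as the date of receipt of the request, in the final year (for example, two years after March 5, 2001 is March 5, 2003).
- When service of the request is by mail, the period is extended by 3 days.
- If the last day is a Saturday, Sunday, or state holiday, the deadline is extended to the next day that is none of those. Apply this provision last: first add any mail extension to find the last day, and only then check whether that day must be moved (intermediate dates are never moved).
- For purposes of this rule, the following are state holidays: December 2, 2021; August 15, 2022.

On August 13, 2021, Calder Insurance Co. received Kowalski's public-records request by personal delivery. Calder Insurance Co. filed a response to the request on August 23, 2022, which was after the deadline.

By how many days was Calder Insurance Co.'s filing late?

7 days

1 year after August 13, 2021 is August 13, 2022.
Service was not by mail, so no mail extension applies.
August 13, 2022 is Saturday; August 14, 2022 is Sunday; August 15, 2022 is a listed holiday. The next qualifying day is August 16, 2022.
The deadline is August 16, 2022; from August 16, 2022 to August 23, 2022 is 7 days.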